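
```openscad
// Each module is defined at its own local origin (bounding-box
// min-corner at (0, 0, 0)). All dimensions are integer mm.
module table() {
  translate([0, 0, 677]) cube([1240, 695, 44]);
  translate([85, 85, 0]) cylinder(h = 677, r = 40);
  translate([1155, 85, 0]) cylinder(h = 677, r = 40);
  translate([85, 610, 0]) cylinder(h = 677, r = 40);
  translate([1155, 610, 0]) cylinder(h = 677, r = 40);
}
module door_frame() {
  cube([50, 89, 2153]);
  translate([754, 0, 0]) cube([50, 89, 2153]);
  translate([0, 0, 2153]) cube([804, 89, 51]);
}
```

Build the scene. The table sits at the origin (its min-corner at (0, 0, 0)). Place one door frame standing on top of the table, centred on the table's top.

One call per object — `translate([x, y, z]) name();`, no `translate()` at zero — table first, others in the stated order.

table();
translate([218, 303, 721]) door_frame();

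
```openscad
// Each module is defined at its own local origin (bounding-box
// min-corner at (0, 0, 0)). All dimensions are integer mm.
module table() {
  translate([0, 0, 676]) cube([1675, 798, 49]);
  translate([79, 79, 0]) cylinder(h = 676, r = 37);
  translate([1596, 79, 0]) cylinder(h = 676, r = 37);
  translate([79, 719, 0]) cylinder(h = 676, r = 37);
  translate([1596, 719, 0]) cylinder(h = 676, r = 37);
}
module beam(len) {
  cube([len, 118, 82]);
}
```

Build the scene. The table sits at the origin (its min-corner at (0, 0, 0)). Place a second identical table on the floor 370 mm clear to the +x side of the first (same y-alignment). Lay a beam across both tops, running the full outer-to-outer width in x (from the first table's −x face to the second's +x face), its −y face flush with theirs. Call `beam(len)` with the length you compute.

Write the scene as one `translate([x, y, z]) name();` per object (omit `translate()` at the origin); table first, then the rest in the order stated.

table();
translate([2045, 0, 0]) table();
translate([0, 0, 725]) beam(3720);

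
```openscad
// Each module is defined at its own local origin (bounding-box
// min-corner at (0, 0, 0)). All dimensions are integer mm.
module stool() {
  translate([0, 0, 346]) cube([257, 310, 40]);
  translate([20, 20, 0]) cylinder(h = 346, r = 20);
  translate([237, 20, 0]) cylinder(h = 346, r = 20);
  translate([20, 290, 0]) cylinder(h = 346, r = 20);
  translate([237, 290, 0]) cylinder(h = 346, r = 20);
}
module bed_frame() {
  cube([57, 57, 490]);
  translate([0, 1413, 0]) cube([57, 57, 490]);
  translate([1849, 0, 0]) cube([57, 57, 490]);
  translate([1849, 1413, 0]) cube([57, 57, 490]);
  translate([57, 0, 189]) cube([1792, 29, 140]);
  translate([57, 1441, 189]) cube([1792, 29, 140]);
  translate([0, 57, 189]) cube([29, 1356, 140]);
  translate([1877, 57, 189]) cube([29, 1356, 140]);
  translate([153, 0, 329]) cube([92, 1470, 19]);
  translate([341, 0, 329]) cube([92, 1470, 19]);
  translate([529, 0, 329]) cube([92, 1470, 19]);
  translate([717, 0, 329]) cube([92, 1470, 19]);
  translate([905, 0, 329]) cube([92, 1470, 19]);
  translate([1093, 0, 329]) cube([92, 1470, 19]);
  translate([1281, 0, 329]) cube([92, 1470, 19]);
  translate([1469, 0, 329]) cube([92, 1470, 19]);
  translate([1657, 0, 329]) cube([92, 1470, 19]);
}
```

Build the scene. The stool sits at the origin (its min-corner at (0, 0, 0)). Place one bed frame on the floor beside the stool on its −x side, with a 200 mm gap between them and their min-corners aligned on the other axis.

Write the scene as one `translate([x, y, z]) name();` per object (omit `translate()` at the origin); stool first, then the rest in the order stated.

stool();
translate([-2106, 0, 0]) bed_frame();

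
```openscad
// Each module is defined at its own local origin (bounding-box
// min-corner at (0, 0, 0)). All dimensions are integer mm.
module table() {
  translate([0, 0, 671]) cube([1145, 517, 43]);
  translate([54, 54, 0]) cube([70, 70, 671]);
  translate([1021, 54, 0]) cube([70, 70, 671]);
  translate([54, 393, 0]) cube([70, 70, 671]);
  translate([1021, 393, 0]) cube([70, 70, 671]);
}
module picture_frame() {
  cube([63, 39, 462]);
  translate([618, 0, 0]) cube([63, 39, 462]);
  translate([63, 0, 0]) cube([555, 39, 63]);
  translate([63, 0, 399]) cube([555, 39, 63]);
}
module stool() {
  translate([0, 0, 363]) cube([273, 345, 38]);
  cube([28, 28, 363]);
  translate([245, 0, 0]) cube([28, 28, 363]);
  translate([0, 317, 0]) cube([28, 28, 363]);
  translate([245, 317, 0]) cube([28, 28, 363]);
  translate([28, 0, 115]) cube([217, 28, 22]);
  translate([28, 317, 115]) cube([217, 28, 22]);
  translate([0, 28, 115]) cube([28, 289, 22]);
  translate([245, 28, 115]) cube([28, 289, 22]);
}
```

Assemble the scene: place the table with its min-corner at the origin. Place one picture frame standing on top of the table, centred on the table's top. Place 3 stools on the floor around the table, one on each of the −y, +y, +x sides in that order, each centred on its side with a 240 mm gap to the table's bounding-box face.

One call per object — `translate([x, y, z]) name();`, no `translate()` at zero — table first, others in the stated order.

table();
translate([232, 239, 714]) picture_frame();
translate([436, -585, 0]) stool();
translate([436, 757, 0]) stool();
translate([1385, 86, 0]) stool();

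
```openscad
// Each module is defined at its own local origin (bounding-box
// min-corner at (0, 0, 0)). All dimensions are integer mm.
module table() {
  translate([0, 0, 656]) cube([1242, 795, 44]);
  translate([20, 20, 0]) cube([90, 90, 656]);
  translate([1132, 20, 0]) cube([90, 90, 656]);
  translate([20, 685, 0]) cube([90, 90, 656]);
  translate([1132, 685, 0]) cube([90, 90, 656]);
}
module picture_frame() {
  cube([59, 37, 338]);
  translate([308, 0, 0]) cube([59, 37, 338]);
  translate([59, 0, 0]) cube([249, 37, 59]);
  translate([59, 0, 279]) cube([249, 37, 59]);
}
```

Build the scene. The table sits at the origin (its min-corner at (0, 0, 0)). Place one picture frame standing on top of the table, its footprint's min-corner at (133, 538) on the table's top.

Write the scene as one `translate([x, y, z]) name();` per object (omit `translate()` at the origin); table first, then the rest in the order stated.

table();
translate([133, 538, 700]) picture_frame();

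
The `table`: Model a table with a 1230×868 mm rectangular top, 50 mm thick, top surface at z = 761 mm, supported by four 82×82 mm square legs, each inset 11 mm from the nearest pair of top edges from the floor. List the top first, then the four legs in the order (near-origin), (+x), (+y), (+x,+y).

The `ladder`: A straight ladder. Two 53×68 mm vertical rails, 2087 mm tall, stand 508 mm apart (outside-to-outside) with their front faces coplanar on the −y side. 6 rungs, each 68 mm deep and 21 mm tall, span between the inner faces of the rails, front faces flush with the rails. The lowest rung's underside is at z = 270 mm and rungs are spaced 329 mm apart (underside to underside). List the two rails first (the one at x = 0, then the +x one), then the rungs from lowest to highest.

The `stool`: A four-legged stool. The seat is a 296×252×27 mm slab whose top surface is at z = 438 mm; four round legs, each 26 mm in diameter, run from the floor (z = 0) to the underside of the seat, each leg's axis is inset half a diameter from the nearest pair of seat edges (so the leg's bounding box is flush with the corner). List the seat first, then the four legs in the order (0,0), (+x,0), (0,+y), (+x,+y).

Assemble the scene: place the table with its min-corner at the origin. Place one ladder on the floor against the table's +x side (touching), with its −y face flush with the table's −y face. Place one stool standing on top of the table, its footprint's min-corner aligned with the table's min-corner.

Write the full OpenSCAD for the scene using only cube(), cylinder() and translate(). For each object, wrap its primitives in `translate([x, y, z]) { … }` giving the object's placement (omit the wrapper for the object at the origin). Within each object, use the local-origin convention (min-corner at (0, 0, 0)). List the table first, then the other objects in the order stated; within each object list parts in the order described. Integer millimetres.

translate([0, 0, 711]) cube([1230, 868, 50]);
translate([11, 11, 0]) cube([82, 82, 711]);
translate([1137, 11, 0]) cube([82, 82, 711]);
translate([11, 775, 0]) cube([82, 82, 711]);
translate([1137, 775, 0]) cube([82, 82, 711]);
translate([1230, 0, 0]) {
  cube([53, 68, 2087]);
  translate([455, 0, 0]) cube([53, 68, 2087]);
  translate([53, 0, 270]) cube([402, 68, 21]);
  translate([53, 0, 599]) cube([402, 68, 21]);
  translate([53, 0, 928]) cube([402, 68, 21]);
  translate([53, 0, 1257]) cube([402, 68, 21]);
  translate([53, 0, 1586]) cube([402, 68, 21]);
  translate([53, 0, 1915]) cube([402, 68, 21]);
}
translate([0, 0, 761]) {
  translate([0, 0, 411]) cube([296, 252, 27]);
  translate([13, 13, 0]) cylinder(h = 411, r = 13);
  translate([283, 13, 0]) cylinder(h = 411, r = 13);
  translate([13, 239, 0]) cylinder(h = 411, r = 13);
  translate([283, 239, 0]) cylinder(h = 411, r = 13);
}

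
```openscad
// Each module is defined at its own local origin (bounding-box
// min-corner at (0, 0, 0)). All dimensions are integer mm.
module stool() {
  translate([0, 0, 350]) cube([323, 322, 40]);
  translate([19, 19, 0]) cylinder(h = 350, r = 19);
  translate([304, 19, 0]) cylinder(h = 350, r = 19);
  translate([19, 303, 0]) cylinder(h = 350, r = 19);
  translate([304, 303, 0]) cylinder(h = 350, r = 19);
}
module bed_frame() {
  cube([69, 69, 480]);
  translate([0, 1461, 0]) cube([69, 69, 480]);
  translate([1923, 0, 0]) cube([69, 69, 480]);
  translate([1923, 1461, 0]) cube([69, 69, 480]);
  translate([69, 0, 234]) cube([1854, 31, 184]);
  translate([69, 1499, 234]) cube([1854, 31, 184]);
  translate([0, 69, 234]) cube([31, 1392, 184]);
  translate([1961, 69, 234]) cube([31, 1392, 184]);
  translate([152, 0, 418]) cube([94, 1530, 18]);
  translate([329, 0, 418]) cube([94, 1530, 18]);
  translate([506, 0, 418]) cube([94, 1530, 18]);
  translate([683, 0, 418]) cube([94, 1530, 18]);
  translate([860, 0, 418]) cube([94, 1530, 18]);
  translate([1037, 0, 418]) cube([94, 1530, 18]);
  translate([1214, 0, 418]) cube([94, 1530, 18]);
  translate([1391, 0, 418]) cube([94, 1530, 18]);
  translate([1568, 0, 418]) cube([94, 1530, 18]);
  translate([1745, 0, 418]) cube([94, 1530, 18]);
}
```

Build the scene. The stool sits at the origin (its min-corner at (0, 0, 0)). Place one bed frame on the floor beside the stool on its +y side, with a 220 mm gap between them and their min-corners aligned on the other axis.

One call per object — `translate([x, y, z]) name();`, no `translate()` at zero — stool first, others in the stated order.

stool();
translate([0, 542, 0]) bed_frame();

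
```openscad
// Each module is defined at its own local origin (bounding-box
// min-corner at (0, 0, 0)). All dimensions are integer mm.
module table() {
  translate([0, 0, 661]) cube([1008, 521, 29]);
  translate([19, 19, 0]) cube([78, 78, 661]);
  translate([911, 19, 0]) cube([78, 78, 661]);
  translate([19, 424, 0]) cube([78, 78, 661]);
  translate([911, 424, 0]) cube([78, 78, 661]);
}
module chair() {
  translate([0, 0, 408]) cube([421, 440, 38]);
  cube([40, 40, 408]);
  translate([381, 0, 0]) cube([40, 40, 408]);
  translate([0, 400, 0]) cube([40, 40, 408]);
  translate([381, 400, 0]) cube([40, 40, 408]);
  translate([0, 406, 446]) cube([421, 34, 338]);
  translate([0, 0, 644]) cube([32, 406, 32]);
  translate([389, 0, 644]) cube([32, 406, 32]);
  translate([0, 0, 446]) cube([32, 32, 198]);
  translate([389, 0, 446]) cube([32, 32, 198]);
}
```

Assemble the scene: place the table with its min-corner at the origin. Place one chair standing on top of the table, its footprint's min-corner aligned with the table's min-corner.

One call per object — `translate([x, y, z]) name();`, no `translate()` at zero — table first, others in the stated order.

table();
translate([0, 0, 690]) chair();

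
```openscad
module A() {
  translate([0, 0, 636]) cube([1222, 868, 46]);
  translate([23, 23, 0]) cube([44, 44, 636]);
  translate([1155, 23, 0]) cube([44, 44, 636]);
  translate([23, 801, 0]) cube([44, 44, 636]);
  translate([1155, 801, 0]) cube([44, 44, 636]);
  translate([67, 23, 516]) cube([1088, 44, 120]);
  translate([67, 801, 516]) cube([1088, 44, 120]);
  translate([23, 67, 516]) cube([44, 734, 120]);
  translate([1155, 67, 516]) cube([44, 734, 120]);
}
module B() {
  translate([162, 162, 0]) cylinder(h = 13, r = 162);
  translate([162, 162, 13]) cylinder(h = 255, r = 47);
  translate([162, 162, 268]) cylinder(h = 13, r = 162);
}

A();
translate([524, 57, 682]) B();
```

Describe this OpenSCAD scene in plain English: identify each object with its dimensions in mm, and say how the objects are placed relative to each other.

A is a table: top 1222 mm (x) × 868 mm (y), 46 mm thick, upper face at z = 682 mm, on four 44×44 mm square legs, each inset 23 mm from the nearest pair of top edges, running from z = 0 to the bottom of the top. Four apron rails, 44 mm thick and 120 mm tall, run between adjacent legs with their top edges flush with the underside of the top and their outer faces flush with the legs' outer faces.

B is a spool: two coaxial disc flanges of radius 162 mm and thickness 13 mm, joined by a core cylinder of radius 47 mm and height 255 mm. The lower flange rests on z = 0 and the three cylinders share a vertical axis.

The spool is on top of the table.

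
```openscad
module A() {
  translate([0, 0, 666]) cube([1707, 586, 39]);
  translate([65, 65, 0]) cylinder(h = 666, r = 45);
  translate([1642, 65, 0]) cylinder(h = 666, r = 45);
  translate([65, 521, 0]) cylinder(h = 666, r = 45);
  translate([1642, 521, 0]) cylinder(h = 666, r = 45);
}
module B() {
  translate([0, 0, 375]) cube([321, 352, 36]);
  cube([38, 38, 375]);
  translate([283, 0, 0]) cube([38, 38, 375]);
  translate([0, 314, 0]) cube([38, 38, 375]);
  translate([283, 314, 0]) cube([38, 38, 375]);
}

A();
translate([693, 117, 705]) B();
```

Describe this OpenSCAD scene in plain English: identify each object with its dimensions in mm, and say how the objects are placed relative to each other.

A is a rectangular dining table. The top is 1707×586×39 mm with its upper surface at z = 705 mm. It stands on four round legs of 90 mm diameter, each leg's bounding box inset 20 mm from the nearest pair of top edges, running from the floor to the underside of the top.

B is a four-legged stool. The seat is 321×352 mm, 36 mm thick, top at z = 411 mm. It stands on four square legs, each 38×38 mm in cross-section, from z = 0 to the seat underside, each flush with a corner of the seat.

The stool is on top of the table, centred.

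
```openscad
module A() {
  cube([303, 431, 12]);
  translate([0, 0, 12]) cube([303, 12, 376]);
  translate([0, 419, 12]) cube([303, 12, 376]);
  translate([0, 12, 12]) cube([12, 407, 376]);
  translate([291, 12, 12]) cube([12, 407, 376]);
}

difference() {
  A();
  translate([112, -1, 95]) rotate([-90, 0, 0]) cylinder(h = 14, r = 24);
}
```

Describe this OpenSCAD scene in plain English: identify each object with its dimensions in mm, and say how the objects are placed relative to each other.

A is an open-topped rectangular box: outside dimensions 303×431×388 mm, with a uniform wall and base thickness of 12 mm. The base is a full 303×431 slab on the floor; four walls sit on top of the base. The front and back walls (the −y and +y sides) span the full width; the two side walls fit between them.

The open box has a circular hole of radius 24 mm through its front wall, centred at (x = 112, z = 95).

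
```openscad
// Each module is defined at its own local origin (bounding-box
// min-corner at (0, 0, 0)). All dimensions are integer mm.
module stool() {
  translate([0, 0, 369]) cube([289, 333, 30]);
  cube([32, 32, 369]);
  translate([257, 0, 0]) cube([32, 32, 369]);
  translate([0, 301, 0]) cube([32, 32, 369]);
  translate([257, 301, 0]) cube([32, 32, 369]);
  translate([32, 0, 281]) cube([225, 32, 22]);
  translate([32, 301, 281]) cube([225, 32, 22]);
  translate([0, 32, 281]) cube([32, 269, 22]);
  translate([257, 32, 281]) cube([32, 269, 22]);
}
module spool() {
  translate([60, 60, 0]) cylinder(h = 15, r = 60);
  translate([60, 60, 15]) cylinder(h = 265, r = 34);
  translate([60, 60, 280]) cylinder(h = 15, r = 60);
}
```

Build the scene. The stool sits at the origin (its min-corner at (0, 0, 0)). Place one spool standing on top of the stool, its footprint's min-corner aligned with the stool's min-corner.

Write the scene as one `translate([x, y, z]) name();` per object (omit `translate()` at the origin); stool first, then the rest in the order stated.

stool();
translate([0, 0, 399]) spool();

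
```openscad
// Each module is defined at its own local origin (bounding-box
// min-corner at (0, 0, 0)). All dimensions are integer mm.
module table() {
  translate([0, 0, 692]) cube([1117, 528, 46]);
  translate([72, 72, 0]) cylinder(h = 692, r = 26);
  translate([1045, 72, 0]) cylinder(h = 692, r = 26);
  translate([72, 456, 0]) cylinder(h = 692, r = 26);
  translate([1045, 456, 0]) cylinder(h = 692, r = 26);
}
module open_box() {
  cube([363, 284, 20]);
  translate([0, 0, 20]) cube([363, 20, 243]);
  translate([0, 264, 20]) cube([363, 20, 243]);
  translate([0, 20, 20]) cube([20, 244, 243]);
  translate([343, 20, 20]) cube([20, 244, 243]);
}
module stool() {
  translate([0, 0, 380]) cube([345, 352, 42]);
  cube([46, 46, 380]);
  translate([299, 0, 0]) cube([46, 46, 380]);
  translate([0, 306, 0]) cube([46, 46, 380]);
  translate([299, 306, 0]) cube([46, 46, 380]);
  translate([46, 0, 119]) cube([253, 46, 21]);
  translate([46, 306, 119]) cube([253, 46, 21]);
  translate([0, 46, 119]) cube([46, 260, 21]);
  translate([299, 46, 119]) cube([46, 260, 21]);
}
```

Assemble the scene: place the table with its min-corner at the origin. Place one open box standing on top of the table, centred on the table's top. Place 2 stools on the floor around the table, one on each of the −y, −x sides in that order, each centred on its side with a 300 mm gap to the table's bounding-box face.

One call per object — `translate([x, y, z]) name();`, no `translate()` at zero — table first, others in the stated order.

table();
translate([377, 122, 738]) open_box();
translate([386, -652, 0]) stool();
translate([-645, 88, 0]) stool();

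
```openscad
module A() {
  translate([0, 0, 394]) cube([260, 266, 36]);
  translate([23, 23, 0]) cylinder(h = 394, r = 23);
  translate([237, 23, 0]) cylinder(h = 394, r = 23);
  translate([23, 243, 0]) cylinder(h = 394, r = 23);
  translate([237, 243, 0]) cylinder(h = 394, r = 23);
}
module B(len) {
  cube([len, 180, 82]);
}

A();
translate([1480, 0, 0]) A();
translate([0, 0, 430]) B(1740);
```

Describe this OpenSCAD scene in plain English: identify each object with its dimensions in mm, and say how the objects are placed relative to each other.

A is a four-legged stool. The seat is a 260×266×36 mm slab whose top surface is at z = 430 mm; four round legs, each 46 mm in diameter, run from the floor (z = 0) to the underside of the seat, each leg's axis is inset half a diameter from the nearest pair of seat edges (so the leg's bounding box is flush with the corner).

B is a rectangular beam 1740 mm long (x), 180 mm deep (y), 82 mm thick (z).

The beam spans the tops of two stools placed 1220 mm apart, resting at z = 430 mm.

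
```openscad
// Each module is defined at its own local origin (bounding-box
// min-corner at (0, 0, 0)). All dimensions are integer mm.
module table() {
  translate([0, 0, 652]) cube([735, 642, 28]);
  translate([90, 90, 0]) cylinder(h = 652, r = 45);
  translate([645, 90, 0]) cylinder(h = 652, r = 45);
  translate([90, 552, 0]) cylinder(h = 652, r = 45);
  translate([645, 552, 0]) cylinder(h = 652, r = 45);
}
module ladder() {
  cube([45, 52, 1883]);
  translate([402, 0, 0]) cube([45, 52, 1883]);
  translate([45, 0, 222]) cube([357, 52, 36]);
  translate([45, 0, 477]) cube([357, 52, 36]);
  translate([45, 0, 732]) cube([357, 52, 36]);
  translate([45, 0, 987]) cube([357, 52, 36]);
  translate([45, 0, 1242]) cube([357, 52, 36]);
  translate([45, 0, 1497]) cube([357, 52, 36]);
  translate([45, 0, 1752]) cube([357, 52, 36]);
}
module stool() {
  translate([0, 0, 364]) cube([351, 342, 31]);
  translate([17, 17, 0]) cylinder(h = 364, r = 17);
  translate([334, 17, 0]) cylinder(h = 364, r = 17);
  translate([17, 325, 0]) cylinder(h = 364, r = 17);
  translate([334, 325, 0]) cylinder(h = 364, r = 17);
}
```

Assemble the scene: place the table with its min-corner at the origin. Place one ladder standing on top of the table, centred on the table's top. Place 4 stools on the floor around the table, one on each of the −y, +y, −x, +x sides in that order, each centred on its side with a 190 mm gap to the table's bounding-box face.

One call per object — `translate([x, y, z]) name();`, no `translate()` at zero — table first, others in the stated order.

table();
translate([144, 295, 680]) ladder();
translate([192, -532, 0]) stool();
translate([192, 832, 0]) stool();
translate([-541, 150, 0]) stool();
translate([925, 150, 0]) stool();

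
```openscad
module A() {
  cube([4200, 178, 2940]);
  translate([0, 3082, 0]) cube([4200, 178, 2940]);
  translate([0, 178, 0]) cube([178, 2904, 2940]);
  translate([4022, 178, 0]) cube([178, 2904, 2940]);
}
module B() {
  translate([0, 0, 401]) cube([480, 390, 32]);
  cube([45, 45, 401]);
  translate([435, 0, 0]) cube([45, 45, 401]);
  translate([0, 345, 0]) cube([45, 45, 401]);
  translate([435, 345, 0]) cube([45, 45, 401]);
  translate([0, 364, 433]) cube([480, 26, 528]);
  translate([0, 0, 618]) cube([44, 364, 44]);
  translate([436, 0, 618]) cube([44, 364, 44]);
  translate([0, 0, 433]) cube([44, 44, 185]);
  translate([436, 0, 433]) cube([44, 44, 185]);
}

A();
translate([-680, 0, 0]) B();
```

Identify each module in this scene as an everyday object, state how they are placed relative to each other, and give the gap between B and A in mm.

The chair's nearest face is 200 mm from the house frame's −x face.

A is a house frame. B is a chair. The chair is on the floor beside the house frame on its −x side. The gap between the chair and the house frame is 200 mm.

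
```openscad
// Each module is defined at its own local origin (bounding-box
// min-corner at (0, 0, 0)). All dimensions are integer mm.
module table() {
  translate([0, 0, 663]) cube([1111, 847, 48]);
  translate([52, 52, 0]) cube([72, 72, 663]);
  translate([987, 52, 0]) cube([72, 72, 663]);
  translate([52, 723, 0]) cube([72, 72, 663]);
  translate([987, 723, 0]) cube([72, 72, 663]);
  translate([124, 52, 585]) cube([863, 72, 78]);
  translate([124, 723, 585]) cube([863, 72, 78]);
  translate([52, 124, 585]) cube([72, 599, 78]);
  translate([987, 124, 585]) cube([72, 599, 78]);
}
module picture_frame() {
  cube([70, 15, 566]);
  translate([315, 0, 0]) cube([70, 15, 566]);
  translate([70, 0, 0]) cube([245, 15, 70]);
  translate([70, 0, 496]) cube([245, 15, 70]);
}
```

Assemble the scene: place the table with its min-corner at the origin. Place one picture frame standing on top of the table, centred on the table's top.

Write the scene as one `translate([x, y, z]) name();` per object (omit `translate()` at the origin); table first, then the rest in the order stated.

table();
translate([363, 416, 711]) picture_frame();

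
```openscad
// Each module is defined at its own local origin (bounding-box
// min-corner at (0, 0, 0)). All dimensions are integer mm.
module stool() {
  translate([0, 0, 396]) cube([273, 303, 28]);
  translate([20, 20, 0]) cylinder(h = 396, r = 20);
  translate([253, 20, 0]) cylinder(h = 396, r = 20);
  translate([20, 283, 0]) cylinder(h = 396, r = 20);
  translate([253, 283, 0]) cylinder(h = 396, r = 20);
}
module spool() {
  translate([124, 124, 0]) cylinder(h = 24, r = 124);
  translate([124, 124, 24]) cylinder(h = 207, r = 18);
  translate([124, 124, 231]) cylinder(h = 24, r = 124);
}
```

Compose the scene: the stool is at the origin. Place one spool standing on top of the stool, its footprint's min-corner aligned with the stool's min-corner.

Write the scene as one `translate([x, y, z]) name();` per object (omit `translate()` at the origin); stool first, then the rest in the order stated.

stool();
translate([0, 0, 424]) spool();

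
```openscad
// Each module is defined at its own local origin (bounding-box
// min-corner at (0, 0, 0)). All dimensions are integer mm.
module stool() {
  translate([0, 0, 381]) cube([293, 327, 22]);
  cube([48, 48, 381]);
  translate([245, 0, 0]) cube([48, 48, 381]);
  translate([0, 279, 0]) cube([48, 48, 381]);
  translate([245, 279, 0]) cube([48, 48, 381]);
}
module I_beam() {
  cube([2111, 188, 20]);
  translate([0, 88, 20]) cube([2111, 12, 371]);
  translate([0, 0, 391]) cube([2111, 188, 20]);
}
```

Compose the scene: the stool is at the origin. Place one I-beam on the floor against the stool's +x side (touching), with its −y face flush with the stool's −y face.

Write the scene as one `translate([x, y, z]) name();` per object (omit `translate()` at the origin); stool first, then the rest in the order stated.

stool();
translate([293, 0, 0]) I_beam();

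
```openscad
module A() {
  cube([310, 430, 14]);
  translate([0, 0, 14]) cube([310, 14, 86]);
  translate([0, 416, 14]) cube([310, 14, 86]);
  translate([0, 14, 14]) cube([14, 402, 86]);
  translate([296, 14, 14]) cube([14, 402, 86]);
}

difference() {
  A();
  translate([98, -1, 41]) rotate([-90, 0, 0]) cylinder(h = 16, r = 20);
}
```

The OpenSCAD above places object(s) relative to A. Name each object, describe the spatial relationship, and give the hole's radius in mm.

A is an open box. The open box has a circular hole through its front wall. The hole's radius is 20 mm.

The subtracted cylinder has r = 20 mm.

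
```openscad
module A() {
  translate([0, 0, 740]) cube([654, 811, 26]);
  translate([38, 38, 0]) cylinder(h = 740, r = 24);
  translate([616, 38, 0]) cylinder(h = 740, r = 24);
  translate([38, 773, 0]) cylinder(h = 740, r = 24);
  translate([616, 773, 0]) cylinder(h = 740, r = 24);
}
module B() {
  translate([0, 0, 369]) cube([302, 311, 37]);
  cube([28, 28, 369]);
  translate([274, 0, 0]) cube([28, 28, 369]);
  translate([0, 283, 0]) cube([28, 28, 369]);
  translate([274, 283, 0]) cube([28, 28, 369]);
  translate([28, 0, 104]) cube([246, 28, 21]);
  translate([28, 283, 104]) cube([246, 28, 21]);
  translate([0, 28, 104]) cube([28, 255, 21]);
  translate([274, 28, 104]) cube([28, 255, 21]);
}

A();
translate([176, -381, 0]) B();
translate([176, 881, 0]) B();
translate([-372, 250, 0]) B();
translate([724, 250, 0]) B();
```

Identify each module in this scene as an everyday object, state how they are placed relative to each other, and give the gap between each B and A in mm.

Each stool's nearest face is 70 mm from the table's bounding box.

A is a table. B is a stool. Four stools sit around the table at the −y, +y, −x, +x sides. The gap between each stool and the table is 70 mm.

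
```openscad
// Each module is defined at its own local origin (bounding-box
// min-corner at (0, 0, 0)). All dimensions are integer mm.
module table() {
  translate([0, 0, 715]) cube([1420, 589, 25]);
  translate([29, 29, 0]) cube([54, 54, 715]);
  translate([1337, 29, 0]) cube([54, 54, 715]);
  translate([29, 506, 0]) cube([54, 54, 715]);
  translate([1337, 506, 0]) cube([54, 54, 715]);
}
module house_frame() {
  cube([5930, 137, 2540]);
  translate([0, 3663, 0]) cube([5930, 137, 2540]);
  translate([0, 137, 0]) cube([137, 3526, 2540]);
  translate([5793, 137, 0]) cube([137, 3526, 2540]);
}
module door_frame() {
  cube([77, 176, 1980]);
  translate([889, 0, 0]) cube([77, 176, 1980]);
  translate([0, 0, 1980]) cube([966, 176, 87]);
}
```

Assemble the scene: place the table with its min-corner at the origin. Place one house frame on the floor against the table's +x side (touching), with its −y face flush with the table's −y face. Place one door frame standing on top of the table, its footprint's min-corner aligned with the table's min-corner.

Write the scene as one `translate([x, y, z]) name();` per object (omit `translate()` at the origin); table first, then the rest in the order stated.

table();
translate([1420, 0, 0]) house_frame();
translate([0, 0, 740]) door_frame();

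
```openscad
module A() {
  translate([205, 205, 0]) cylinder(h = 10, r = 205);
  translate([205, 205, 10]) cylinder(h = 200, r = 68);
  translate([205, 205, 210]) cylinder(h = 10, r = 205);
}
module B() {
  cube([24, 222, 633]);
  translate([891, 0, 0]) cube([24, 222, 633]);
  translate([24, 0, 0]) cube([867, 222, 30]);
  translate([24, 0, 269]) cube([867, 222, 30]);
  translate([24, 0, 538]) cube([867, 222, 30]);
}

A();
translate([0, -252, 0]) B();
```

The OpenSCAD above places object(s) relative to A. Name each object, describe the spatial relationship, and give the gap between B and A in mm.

A is a spool. B is a bookshelf. The bookshelf is on the floor beside the spool on its −y side. The gap between the bookshelf and the spool is 30 mm.

The bookshelf's nearest face is 30 mm from the spool's −y face.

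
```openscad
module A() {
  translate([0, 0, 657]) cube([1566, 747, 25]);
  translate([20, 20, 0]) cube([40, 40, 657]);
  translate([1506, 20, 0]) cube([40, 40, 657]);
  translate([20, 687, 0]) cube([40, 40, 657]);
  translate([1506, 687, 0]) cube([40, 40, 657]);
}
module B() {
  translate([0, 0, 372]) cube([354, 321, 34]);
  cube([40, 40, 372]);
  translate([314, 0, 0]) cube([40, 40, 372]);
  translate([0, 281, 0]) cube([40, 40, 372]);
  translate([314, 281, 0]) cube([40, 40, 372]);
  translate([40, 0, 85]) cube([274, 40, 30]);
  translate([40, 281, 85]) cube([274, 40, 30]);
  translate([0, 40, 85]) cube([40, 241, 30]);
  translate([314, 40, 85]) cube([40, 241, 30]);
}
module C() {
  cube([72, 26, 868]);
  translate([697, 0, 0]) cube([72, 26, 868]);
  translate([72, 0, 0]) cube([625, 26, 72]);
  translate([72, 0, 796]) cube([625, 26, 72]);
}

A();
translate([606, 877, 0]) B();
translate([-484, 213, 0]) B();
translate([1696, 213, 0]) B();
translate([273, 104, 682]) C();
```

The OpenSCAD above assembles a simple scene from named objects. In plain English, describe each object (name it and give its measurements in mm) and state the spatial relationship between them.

A is a table: top 1566 mm (x) × 747 mm (y), 25 mm thick, upper face at z = 682 mm, on four 40×40 mm square legs, each inset 20 mm from the nearest pair of top edges, running from z = 0 to the bottom of the top.

B is a simple wooden stool: a rectangular seat 354 mm (x) by 321 mm (y), 34 mm thick, top face at z = 406 mm, on four square legs, each 40×40 mm in cross-section. The legs rest on z = 0, each flush with a corner of the seat. Four stretchers, 40 mm wide and 30 mm tall, connect adjacent legs with their undersides at z = 85 mm, each running between the inner faces of the legs it joins and aligned with the legs' outer faces on the other axis.

C is a picture frame with a 625×724 mm rectangular opening (x by z) and a uniform 72 mm border on every side. Frame depth is 26 mm along y. It is built from two vertical stiles running the full outside height and two horizontal rails spanning the gap between the stiles.

Three stools sit around the table at the +y, −x, +x sides. The picture frame is on top of the table.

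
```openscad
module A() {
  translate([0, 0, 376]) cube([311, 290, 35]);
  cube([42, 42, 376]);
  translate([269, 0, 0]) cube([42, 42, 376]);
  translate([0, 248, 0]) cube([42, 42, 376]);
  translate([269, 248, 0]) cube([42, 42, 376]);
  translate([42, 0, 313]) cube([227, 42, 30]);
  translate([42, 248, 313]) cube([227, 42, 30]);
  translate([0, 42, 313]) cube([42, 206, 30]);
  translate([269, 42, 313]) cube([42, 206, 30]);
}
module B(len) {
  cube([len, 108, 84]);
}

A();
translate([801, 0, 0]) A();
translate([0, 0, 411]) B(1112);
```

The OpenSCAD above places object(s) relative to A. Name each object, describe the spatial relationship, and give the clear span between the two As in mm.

Second stool starts at x = 801; first ends at x = 311; clear span = 801 − 311 = 490 mm.

A is a stool. B is a beam. A beam spans the tops of two stools. The clear span between the two stools is 490 mm.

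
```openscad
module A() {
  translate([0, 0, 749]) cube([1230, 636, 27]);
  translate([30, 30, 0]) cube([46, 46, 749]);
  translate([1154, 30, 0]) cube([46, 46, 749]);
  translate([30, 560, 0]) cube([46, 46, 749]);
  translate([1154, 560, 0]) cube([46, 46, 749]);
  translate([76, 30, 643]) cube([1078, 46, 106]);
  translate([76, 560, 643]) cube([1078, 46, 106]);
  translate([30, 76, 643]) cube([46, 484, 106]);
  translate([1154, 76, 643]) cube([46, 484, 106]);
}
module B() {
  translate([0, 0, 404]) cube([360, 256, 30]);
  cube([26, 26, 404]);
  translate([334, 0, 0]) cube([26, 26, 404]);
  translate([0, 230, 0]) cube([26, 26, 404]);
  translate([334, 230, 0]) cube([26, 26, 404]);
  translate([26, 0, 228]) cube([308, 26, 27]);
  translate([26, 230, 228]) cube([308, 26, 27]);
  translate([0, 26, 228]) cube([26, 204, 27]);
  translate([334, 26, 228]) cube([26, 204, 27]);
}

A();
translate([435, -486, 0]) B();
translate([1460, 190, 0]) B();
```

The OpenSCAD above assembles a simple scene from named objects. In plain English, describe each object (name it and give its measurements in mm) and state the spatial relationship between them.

A is a rectangular dining table. The top is 1230×636×27 mm with its upper surface at z = 776 mm. It stands on four 46×46 mm square legs, each inset 30 mm from the nearest pair of top edges, running from the floor to the underside of the top. Four apron rails, 46 mm thick and 106 mm tall, run between adjacent legs with their top edges flush with the underside of the top and their outer faces flush with the legs' outer faces.

B is a four-legged stool. The seat is a 360×256×30 mm slab whose top surface is at z = 434 mm; four square legs, each 26×26 mm in cross-section, run from the floor (z = 0) to the underside of the seat, each flush with a corner of the seat. Four stretchers, 26 mm wide and 27 mm tall, connect adjacent legs with their undersides at z = 228 mm, each running between the inner faces of the legs it joins and aligned with the legs' outer faces on the other axis.

Two stools sit around the table at the −y, +x sides.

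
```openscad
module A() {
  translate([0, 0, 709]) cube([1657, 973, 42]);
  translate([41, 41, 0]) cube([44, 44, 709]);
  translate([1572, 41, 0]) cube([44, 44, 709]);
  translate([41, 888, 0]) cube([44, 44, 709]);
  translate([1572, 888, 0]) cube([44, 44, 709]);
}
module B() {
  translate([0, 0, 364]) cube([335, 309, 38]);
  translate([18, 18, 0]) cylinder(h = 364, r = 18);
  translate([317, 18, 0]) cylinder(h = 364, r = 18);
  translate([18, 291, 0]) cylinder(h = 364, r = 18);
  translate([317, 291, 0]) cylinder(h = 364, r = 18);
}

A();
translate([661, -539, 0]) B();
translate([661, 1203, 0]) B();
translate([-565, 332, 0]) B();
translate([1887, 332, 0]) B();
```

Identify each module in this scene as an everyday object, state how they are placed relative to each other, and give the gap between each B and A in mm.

A is a table. B is a stool. Four stools sit around the table at the −y, +y, −x, +x sides. The gap between each stool and the table is 230 mm.

Each stool's nearest face is 230 mm from the table's bounding box.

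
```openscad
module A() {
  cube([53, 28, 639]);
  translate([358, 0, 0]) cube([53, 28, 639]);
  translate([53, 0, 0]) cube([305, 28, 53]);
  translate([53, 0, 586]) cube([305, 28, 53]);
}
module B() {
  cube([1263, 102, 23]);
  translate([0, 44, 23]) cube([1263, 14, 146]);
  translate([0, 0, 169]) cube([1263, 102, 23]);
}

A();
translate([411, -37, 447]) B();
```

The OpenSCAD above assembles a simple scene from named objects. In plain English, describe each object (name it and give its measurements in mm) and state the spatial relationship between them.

A is a rectangular picture frame lying in the x–z plane (depth along y). The opening is 305 mm wide (x) by 533 mm tall (z), surrounded by a border 53 mm wide on all four sides. The frame is 28 mm deep and is made of two full-height vertical stiles with two horizontal rails fitted between them.

B is an I-beam lying along x, 1263 mm long. Overall section height 192 mm. Two flanges 102 mm wide (y) and 23 mm thick, one on the floor and one at the top; a web 14 mm thick runs between them, centred on the flange width.

The I-beam is beside the picture frame with their tops flush at z = 639.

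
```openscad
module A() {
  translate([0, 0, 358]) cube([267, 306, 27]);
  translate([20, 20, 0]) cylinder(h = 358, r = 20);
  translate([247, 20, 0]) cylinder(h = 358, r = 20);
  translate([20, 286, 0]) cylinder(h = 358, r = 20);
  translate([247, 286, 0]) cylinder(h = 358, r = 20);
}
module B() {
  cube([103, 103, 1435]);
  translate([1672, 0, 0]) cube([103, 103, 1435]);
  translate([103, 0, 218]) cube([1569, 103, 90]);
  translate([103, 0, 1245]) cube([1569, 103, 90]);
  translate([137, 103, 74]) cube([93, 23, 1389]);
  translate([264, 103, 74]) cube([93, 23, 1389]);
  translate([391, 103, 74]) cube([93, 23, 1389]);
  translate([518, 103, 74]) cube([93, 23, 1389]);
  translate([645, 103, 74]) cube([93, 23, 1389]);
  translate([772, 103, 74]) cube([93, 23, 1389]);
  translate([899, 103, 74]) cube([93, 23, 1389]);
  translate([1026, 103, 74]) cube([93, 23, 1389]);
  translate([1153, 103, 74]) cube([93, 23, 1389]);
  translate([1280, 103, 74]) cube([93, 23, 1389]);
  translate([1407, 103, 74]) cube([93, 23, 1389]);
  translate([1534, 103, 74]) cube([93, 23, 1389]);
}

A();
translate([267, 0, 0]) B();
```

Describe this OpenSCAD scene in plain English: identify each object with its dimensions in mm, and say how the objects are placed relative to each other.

A is a four-legged stool. The seat is 267×306 mm, 27 mm thick, top at z = 385 mm. It stands on four round legs, each 40 mm in diameter, from z = 0 to the seat underside, each leg's axis is inset half a diameter from the nearest pair of seat edges (so the leg's bounding box is flush with the corner).

B is a fence section. Two 103×103 mm posts, 1435 mm tall, stand on the floor with a clear span of 1569 mm between their inner faces. Two horizontal rails of 103×90 mm section span the gap between the posts with their undersides at z = 218 mm and z = 1245 mm, flush with the posts' −y face. 12 pickets, each 93 mm wide, 23 mm thick and 1389 mm tall, are fixed to the +y face of the rails with their bottoms at z = 74 mm, evenly spaced across the span with equal gaps (rounded down to the nearest mm) at the −x end and between each pair — any rounding remainder accumulates at the +x end.

The fence section is against the stool's +x side, with their −y faces flush.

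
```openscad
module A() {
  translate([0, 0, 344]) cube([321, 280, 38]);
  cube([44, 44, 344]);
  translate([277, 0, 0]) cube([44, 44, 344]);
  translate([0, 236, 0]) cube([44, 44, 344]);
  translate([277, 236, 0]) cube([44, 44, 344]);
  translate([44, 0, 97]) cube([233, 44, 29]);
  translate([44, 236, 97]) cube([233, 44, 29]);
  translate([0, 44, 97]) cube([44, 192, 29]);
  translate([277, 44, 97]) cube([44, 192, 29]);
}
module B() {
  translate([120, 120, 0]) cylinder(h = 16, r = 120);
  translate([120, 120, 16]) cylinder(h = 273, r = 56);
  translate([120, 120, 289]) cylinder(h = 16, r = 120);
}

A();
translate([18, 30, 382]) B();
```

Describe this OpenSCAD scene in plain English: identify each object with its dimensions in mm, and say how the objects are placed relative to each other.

A is a four-legged stool. The seat is 321×280 mm, 38 mm thick, top at z = 382 mm. It stands on four square legs, each 44×44 mm in cross-section, from z = 0 to the seat underside, each flush with a corner of the seat. Four stretchers, 44 mm wide and 29 mm tall, connect adjacent legs with their undersides at z = 97 mm, each running between the inner faces of the legs it joins and aligned with the legs' outer faces on the other axis.

B is a spool: two coaxial disc flanges of radius 120 mm and thickness 16 mm, joined by a core cylinder of radius 56 mm and height 273 mm. The lower flange rests on z = 0 and the three cylinders share a vertical axis.

The spool is on top of the stool.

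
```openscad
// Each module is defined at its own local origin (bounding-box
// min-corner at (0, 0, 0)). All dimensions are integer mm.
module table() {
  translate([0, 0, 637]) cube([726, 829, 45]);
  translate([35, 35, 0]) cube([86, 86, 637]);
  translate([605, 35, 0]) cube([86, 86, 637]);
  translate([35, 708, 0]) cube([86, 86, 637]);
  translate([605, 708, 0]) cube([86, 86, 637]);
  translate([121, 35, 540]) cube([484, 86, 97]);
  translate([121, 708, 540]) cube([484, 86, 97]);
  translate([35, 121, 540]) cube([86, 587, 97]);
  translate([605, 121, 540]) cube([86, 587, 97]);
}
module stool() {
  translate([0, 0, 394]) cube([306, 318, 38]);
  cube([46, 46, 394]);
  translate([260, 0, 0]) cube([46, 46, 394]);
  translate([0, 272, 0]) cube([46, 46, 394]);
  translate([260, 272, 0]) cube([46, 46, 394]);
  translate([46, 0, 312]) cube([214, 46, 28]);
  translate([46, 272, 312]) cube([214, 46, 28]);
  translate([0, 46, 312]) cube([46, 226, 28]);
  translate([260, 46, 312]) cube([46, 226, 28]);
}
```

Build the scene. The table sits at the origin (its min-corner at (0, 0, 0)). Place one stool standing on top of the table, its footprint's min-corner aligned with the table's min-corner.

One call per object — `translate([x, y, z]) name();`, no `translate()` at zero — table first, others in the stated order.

table();
translate([0, 0, 682]) stool();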